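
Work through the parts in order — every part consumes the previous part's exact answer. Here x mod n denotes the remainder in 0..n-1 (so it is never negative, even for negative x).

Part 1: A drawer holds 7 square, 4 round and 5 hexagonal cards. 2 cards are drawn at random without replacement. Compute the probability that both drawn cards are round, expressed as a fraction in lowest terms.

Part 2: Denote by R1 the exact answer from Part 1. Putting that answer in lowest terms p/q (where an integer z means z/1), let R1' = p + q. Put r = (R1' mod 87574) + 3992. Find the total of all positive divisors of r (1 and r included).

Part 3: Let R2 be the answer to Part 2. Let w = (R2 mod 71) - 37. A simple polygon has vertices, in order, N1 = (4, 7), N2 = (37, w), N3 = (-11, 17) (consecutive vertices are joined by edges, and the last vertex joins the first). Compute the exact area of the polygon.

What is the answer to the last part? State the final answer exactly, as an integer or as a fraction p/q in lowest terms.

Part 1: total draws C(16,2) = 120; favorable C(4,2) = 6; P = 1/20; answer 1/20
Part 2: R1 = 1/20; threaded value p + q = 21; r = 4013; 4013 is prime, so its only divisors are 1 and 4013; sigma = 1 + 4013 = 4014; answer 4014
Part 3: R2 = 4014; w = 1; cross terms: (4*1 - 37*7)=-255, (37*17 - -11*1)=640, (-11*7 - 4*17)=-145; twice the area = |240| = 240; area = 120; answer 120

120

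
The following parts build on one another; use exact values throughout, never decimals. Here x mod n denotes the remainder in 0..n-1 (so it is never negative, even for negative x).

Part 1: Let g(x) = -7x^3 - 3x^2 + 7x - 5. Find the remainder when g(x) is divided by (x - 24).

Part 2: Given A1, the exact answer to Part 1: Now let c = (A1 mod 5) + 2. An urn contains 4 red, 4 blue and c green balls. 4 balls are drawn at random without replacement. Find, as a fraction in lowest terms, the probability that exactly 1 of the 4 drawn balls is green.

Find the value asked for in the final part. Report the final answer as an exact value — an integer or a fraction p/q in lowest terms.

Part 1: remainder = value at the root: -7*(24)^3 - 3*(24)^2 + 7*(24)^1 - 5 = (-96768) + (-1728) + (168) + (-5) = -98333; answer -98333
Part 2: A1 = -98333; c = 4; total draws C(12,4) = 495; favorable C(4,1)*C(8,3) = 224; P = 224/495; answer 224/495

224/495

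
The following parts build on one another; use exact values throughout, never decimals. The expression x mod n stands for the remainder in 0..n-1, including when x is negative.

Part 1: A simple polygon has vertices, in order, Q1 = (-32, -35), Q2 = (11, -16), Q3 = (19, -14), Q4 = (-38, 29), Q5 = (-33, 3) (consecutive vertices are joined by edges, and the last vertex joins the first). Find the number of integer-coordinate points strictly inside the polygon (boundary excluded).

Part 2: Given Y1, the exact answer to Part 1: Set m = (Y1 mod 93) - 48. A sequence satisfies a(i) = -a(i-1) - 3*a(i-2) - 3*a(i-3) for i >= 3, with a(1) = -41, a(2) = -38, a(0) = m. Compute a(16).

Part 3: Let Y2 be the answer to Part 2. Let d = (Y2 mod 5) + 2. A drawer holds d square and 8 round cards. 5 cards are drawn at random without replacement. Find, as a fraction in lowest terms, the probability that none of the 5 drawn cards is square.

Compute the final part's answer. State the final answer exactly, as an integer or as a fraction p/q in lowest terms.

7/99

Part 1: cross terms: (-32*-16 - 11*-35)=897, (11*-14 - 19*-16)=150, (19*29 - -38*-14)=19, (-38*3 - -33*29)=843, (-33*-35 - -32*3)=1251; twice the area = |3160| = 3160; area = 1580; boundary points = 1 + 2 + 1 + 1 + 1 = 6; strictly interior points = area - boundary/2 + 1 = 1578; answer 1578
Part 2: Y1 = 1578; m = 42; a(3) = -1*(-38) - 3*(-41) - 3*(42) = 35; iterating: a(3)=35, a(4)=202, a(5)=-193, a(6)=-518, a(7)=491, a(8)=1642, a(9)=-1561, a(10)=-4838, a(11)=4595, a(12)=14602, a(13)=-13873, a(14)=-43718, a(15)=41531, a(16)=131242; answer 131242
Part 3: Y2 = 131242; d = 4; total draws C(12,5) = 792; favorable C(8,5) = 56; P = 7/99; answer 7/99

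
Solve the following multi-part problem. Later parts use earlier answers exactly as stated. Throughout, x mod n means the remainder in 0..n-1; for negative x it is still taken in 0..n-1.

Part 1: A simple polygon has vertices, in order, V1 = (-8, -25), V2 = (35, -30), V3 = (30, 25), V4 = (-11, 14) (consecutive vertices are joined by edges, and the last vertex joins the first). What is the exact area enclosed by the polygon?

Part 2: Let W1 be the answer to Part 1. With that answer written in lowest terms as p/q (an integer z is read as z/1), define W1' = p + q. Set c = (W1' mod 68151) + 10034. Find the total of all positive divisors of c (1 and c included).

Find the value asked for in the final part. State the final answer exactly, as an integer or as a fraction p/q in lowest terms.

Part 1: cross terms: (-8*-30 - 35*-25)=1115, (35*25 - 30*-30)=1775, (30*14 - -11*25)=695, (-11*-25 - -8*14)=387; twice the area = |3972| = 3972; area = 1986; answer 1986
Part 2: W1 = 1986; threaded value p + q = 1987; c = 12021; 12021 = 3 * 4007; sigma = (1 + 3) * (1 + 4007) = 4 * 4008 = 16032; answer 16032

16032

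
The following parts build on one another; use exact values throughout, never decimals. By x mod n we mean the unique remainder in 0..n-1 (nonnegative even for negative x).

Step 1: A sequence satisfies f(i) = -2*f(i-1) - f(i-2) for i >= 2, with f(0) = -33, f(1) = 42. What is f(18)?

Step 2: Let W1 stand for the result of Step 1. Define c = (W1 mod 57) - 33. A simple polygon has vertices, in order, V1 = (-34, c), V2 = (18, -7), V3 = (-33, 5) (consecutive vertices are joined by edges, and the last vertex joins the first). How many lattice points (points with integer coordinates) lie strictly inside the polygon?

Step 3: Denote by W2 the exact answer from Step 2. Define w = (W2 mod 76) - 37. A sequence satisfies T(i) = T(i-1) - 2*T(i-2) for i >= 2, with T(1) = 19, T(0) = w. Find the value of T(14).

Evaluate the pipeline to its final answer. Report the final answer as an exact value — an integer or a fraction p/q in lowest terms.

Step 1: f(2) = -2*(42) - 1*(-33) = -51; iterating: f(2)=-51, f(3)=60, f(4)=-69, f(5)=78, f(6)=-87, f(7)=96, f(8)=-105, f(9)=114, f(10)=-123, f(11)=132, f(12)=-141, f(13)=150, f(14)=-159, f(15)=168, f(16)=-177, f(17)=186, f(18)=-195; answer -195
Step 2: W1 = -195; c = 0; cross terms: (-34*-7 - 18*0)=238, (18*5 - -33*-7)=-141, (-33*0 - -34*5)=170; twice the area = |267| = 267; area = 267/2; boundary points = 1 + 3 + 1 = 5; strictly interior points = area - boundary/2 + 1 = 132; answer 132
Step 3: W2 = 132; w = 19; T(2) = 1*(19) - 2*(19) = -19; iterating: T(2)=-19, T(3)=-57, T(4)=-19, T(5)=95, T(6)=133, T(7)=-57, T(8)=-323, T(9)=-209, T(10)=437, T(11)=855, T(12)=-19, T(13)=-1729, T(14)=-1691; answer -1691

-1691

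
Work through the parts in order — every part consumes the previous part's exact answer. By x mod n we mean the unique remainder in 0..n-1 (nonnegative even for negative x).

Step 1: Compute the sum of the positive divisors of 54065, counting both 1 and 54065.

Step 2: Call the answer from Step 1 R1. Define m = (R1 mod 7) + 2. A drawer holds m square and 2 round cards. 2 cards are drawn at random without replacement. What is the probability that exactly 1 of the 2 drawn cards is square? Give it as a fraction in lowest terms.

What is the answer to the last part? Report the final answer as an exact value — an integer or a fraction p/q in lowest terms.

Step 1: 54065 = 5 * 11 * 983; sigma = (1 + 5) * (1 + 11) * (1 + 983) = 6 * 12 * 984 = 70848; answer 70848
Step 2: R1 = 70848; m = 3; total draws C(5,2) = 10; favorable C(3,1)*C(2,1) = 6; P = 3/5; answer 3/5

3/5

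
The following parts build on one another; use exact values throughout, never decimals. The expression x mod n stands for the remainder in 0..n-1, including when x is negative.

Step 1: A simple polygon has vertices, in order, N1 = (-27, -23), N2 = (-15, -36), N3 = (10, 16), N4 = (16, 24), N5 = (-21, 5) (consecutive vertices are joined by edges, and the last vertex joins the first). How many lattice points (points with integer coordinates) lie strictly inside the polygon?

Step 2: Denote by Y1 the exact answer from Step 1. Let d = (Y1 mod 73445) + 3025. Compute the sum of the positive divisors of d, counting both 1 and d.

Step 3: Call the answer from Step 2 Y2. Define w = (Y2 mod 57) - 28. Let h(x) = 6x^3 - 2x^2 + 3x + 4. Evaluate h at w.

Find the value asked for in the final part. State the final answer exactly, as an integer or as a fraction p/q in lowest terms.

Step 1: cross terms: (-27*-36 - -15*-23)=627, (-15*16 - 10*-36)=120, (10*24 - 16*16)=-16, (16*5 - -21*24)=584, (-21*-23 - -27*5)=618; twice the area = |1933| = 1933; area = 1933/2; boundary points = 1 + 1 + 2 + 1 + 2 = 7; strictly interior points = area - boundary/2 + 1 = 964; answer 964
Step 2: Y1 = 964; d = 3989; 3989 is prime, so its only divisors are 1 and 3989; sigma = 1 + 3989 = 3990; answer 3990
Step 3: Y2 = 3990; w = -28; 6*(-28)^3 - 2*(-28)^2 + 3*(-28)^1 + 4 = (-131712) + (-1568) + (-84) + (4) = -133360; answer -133360

-133360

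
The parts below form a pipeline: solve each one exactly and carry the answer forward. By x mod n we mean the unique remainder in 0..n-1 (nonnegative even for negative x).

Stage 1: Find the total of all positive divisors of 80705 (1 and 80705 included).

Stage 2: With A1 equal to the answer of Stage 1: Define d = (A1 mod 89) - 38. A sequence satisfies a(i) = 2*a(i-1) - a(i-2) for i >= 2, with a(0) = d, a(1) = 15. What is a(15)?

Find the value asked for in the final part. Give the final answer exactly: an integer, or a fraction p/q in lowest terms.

477

Stage 1: 80705 = 5 * 16141; sigma = (1 + 5) * (1 + 16141) = 6 * 16142 = 96852; answer 96852
Stage 2: A1 = 96852; d = -18; a(2) = 2*(15) - 1*(-18) = 48; iterating: a(2)=48, a(3)=81, a(4)=114, a(5)=147, a(6)=180, a(7)=213, a(8)=246, a(9)=279, a(10)=312, a(11)=345, a(12)=378, a(13)=411, a(14)=444, a(15)=477; answer 477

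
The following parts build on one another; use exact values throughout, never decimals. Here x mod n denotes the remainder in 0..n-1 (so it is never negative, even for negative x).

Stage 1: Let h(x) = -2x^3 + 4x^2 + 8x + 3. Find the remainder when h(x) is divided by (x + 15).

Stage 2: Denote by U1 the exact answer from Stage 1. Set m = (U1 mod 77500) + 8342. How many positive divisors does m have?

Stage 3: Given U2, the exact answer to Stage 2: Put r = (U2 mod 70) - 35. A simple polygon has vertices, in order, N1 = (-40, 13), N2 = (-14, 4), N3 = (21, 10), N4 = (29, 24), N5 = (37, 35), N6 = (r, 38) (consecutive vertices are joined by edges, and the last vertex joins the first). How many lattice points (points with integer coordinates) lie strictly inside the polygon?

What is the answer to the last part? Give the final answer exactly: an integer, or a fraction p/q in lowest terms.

1827

Stage 1: remainder = value at the root: -2*(-15)^3 + 4*(-15)^2 + 8*(-15)^1 + 3 = (6750) + (900) + (-120) + (3) = 7533; answer 7533
Stage 2: U1 = 7533; m = 15875; 15875 = 5^3 * 127; number of divisors = (3+1) * (1+1) = 8; answer 8
Stage 3: U2 = 8; r = -27; cross terms: (-40*4 - -14*13)=22, (-14*10 - 21*4)=-224, (21*24 - 29*10)=214, (29*35 - 37*24)=127, (37*38 - -27*35)=2351, (-27*13 - -40*38)=1169; twice the area = |3659| = 3659; area = 3659/2; boundary points = 1 + 1 + 2 + 1 + 1 + 1 = 7; strictly interior points = area - boundary/2 + 1 = 1827; answer 1827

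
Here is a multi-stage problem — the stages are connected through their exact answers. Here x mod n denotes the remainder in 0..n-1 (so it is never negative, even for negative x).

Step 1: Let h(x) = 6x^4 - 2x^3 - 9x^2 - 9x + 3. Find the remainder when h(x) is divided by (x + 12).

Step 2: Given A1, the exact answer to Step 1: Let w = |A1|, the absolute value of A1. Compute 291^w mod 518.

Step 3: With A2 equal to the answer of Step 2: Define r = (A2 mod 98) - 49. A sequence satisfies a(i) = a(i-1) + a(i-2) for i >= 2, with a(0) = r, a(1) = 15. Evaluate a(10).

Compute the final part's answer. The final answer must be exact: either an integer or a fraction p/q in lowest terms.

-807

Step 1: remainder = value at the root: 6*(-12)^4 - 2*(-12)^3 - 9*(-12)^2 - 9*(-12)^1 + 3 = (124416) + (3456) + (-1296) + (108) + (3) = 126687; answer 126687
Step 2: A1 = 126687; w = 126687; squarings mod 518: 291^1=291, 291^2=247, 291^4=403, 291^8=275, 291^16=515, 291^32=9, 291^64=81, 291^128=345, 291^256=403, 291^512=275, 291^1024=515, 291^2048=9, 291^4096=81, 291^8192=345, 291^16384=403, 291^32768=275, 291^65536=515; 291^126687 = 291^1 * 291^2 * 291^4 * 291^8 * 291^16 * 291^64 * 291^128 * 291^512 * 291^1024 * 291^2048 * 291^8192 * 291^16384 * 291^32768 * 291^65536 = 393 (mod 518); answer 393
Step 3: A2 = 393; r = -48; a(2) = 1*(15) + 1*(-48) = -33; iterating: a(2)=-33, a(3)=-18, a(4)=-51, a(5)=-69, a(6)=-120, a(7)=-189, a(8)=-309, a(9)=-498, a(10)=-807; answer -807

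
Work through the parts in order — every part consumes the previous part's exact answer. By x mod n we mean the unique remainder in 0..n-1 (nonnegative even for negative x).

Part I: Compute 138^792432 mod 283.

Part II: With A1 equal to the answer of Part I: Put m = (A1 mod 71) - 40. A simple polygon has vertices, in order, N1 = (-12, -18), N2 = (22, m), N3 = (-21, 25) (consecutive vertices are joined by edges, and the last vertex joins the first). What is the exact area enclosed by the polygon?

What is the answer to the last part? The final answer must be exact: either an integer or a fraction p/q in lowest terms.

Part I: squarings mod 283: 138^1=138, 138^2=83, 138^4=97, 138^8=70, 138^16=89, 138^32=280, 138^64=9, 138^128=81, 138^256=52, 138^512=157, 138^1024=28, 138^2048=218, 138^4096=263, 138^8192=117, 138^16384=105, 138^32768=271, 138^65536=144, 138^131072=77, 138^262144=269, 138^524288=196; 138^792432 = 138^16 * 138^32 * 138^64 * 138^256 * 138^512 * 138^1024 * 138^4096 * 138^262144 * 138^524288 = 281 (mod 283); answer 281
Part II: A1 = 281; m = 28; cross terms: (-12*28 - 22*-18)=60, (22*25 - -21*28)=1138, (-21*-18 - -12*25)=678; twice the area = |1876| = 1876; area = 938; answer 938

938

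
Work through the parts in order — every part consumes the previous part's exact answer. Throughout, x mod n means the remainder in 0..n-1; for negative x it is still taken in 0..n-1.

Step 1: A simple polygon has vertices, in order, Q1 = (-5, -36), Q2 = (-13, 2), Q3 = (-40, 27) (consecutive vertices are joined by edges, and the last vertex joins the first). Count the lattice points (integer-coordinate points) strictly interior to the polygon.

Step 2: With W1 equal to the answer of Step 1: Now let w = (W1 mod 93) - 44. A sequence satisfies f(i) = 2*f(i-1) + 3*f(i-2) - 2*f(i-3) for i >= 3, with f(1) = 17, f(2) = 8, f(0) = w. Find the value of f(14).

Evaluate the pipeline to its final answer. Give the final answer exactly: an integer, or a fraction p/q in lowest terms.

5500700

Step 1: cross terms: (-5*2 - -13*-36)=-478, (-13*27 - -40*2)=-271, (-40*-36 - -5*27)=1575; twice the area = |826| = 826; area = 413; boundary points = 2 + 1 + 7 = 10; strictly interior points = area - boundary/2 + 1 = 409; answer 409
Step 2: W1 = 409; w = -7; f(3) = 2*(8) + 3*(17) - 2*(-7) = 81; iterating: f(3)=81, f(4)=152, f(5)=531, f(6)=1356, f(7)=4001, f(8)=11008, f(9)=31307, f(10)=87636, f(11)=247177, f(12)=694648, f(13)=1955555, f(14)=5500700; answer 5500700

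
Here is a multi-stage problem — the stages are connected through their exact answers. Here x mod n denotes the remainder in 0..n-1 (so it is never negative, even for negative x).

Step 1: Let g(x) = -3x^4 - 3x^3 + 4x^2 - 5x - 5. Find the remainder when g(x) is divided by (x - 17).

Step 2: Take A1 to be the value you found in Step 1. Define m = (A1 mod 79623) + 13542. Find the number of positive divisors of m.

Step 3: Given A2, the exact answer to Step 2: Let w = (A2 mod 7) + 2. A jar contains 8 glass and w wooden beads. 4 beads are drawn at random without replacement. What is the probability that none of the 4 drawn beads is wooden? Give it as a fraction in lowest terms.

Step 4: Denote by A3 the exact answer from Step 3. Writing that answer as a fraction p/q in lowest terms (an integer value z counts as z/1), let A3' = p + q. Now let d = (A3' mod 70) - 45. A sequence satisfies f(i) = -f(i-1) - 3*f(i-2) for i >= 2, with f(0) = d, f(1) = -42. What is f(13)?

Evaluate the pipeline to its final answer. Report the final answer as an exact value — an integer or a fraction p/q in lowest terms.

22758

Step 1: remainder = value at the root: -3*(17)^4 - 3*(17)^3 + 4*(17)^2 - 5*(17)^1 - 5 = (-250563) + (-14739) + (1156) + (-85) + (-5) = -264236; answer -264236
Step 2: A1 = -264236; m = 67798; 67798 = 2 * 109 * 311; number of divisors = (1+1) * (1+1) * (1+1) = 8; answer 8
Step 3: A2 = 8; w = 3; total draws C(11,4) = 330; favorable C(8,4) = 70; P = 7/33; answer 7/33
Step 4: A3 = 7/33; threaded value p + q = 40; d = -5; f(2) = -1*(-42) - 3*(-5) = 57; iterating: f(2)=57, f(3)=69, f(4)=-240, f(5)=33, f(6)=687, f(7)=-786, f(8)=-1275, f(9)=3633, f(10)=192, f(11)=-11091, f(12)=10515, f(13)=22758; answer 22758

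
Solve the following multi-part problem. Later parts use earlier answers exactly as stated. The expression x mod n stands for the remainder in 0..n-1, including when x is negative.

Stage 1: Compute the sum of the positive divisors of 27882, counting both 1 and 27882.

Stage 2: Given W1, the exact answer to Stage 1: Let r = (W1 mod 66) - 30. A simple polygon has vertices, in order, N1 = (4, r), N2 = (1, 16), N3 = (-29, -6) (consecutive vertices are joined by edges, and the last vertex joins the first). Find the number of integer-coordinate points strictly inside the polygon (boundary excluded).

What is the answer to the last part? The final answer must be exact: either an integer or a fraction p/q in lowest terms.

Stage 1: 27882 = 2 * 3^2 * 1549; sigma = (1 + 2) * (1 + 3 + 9) * (1 + 1549) = 3 * 13 * 1550 = 60450; answer 60450
Stage 2: W1 = 60450; r = 30; cross terms: (4*16 - 1*30)=34, (1*-6 - -29*16)=458, (-29*30 - 4*-6)=-846; twice the area = |-354| = 354; area = 177; boundary points = 1 + 2 + 3 = 6; strictly interior points = area - boundary/2 + 1 = 175; answer 175

175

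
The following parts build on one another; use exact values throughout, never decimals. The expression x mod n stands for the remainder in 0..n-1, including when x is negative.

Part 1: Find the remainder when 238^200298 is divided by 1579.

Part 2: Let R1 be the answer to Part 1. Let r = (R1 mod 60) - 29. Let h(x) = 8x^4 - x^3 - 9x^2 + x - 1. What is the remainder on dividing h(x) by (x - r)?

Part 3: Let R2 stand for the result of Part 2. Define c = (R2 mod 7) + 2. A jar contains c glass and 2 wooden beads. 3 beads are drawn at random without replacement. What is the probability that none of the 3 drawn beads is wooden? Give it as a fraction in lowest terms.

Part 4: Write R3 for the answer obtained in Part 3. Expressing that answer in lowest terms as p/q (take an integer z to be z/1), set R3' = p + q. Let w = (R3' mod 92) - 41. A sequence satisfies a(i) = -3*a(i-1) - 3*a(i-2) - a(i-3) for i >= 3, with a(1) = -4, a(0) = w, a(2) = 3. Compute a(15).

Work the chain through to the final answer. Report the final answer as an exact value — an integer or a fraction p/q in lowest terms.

2649

Part 1: squarings mod 1579: 238^1=238, 238^2=1379, 238^4=525, 238^8=879, 238^16=510, 238^32=1144, 238^64=1324, 238^128=286, 238^256=1267, 238^512=1025, 238^1024=590, 238^2048=720, 238^4096=488, 238^8192=1294, 238^16384=696, 238^32768=1242, 238^65536=1460, 238^131072=1529; 238^200298 = 238^2 * 238^8 * 238^32 * 238^64 * 238^512 * 238^1024 * 238^2048 * 238^65536 * 238^131072 = 97 (mod 1579); answer 97
Part 2: R1 = 97; r = 8; remainder = value at the root: 8*(8)^4 - 1*(8)^3 - 9*(8)^2 + 1*(8)^1 - 1 = (32768) + (-512) + (-576) + (8) + (-1) = 31687; answer 31687
Part 3: R2 = 31687; c = 7; total draws C(9,3) = 84; favorable C(7,3) = 35; P = 5/12; answer 5/12
Part 4: R3 = 5/12; threaded value p + q = 17; w = -24; a(3) = -3*(3) - 3*(-4) - 1*(-24) = 27; iterating: a(3)=27, a(4)=-86, a(5)=174, a(6)=-291, a(7)=437, a(8)=-612, a(9)=816, a(10)=-1049, a(11)=1311, a(12)=-1602, a(13)=1922, a(14)=-2271, a(15)=2649; answer 2649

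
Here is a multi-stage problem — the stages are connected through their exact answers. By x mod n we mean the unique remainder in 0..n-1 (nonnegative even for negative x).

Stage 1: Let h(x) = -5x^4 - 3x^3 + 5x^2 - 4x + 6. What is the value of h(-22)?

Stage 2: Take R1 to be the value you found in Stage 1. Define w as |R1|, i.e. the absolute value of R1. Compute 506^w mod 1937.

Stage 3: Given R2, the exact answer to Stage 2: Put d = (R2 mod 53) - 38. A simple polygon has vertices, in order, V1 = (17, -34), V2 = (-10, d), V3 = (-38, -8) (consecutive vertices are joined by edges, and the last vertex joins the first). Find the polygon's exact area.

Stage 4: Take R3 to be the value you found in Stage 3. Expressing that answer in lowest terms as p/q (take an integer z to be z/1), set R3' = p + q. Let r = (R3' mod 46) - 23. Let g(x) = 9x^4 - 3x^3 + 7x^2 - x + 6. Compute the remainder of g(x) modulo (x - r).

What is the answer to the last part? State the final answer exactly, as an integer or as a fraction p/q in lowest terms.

204

Stage 1: -5*(-22)^4 - 3*(-22)^3 + 5*(-22)^2 - 4*(-22)^1 + 6 = (-1171280) + (31944) + (2420) + (88) + (6) = -1136822; answer -1136822
Stage 2: R1 = -1136822; w = 1136822; squarings mod 1937: 506^1=506, 506^2=352, 506^4=1873, 506^8=222, 506^16=859, 506^32=1821, 506^64=1834, 506^128=924, 506^256=1496, 506^512=781, 506^1024=1743, 506^2048=833, 506^4096=443, 506^8192=612, 506^16384=703, 506^32768=274, 506^65536=1470, 506^131072=1145, 506^262144=1613, 506^524288=378, 506^1048576=1483; 506^1136822 = 506^2 * 506^4 * 506^16 * 506^32 * 506^128 * 506^2048 * 506^4096 * 506^16384 * 506^65536 * 506^1048576 = 1782 (mod 1937); answer 1782
Stage 3: R2 = 1782; d = -5; cross terms: (17*-5 - -10*-34)=-425, (-10*-8 - -38*-5)=-110, (-38*-34 - 17*-8)=1428; twice the area = |893| = 893; area = 893/2; answer 893/2
Stage 4: R3 = 893/2; threaded value p + q = 895; r = -2; remainder = value at the root: 9*(-2)^4 - 3*(-2)^3 + 7*(-2)^2 - 1*(-2)^1 + 6 = (144) + (24) + (28) + (2) + (6) = 204; answer 204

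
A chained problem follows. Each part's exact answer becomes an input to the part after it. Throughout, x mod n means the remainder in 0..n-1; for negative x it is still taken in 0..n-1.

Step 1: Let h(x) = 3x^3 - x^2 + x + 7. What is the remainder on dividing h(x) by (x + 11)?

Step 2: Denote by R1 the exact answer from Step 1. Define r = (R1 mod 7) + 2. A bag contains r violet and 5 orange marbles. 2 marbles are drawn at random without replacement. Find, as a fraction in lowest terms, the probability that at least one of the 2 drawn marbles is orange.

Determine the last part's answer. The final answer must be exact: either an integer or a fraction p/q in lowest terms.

Step 1: remainder = value at the root: 3*(-11)^3 - 1*(-11)^2 + 1*(-11)^1 + 7 = (-3993) + (-121) + (-11) + (7) = -4118; answer -4118
Step 2: R1 = -4118; r = 7; total draws C(12,2) = 66; complement C(7,2) = 21; favorable 66 - 21 = 45; P = 15/22; answer 15/22

15/22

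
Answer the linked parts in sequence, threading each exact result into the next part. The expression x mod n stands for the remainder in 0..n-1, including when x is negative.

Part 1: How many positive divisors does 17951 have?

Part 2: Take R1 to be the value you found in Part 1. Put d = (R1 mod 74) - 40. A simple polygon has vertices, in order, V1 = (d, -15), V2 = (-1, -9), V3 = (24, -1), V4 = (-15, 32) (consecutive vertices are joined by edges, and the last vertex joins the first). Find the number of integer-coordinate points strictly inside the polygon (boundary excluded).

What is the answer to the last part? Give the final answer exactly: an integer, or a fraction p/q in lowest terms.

Part 1: 17951 = 29 * 619; number of divisors = (1+1) * (1+1) = 4; answer 4
Part 2: R1 = 4; d = -36; cross terms: (-36*-9 - -1*-15)=309, (-1*-1 - 24*-9)=217, (24*32 - -15*-1)=753, (-15*-15 - -36*32)=1377; twice the area = |2656| = 2656; area = 1328; boundary points = 1 + 1 + 3 + 1 = 6; strictly interior points = area - boundary/2 + 1 = 1326; answer 1326

1326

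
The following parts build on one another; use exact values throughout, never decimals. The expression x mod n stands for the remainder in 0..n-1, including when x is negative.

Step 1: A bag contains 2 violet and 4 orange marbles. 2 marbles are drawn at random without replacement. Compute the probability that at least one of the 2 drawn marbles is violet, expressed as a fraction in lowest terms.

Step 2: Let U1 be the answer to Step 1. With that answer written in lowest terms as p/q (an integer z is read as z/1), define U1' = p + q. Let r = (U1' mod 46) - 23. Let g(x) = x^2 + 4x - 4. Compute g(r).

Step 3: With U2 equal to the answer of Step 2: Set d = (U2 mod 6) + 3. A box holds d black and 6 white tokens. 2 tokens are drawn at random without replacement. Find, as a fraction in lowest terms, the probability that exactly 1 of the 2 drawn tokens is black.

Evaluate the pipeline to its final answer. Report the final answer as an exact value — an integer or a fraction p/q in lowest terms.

48/91

Step 1: total draws C(6,2) = 15; complement C(4,2) = 6; favorable 15 - 6 = 9; P = 3/5; answer 3/5
Step 2: U1 = 3/5; threaded value p + q = 8; r = -15; 1*(-15)^2 + 4*(-15)^1 - 4 = (225) + (-60) + (-4) = 161; answer 161
Step 3: U2 = 161; d = 8; total draws C(14,2) = 91; favorable C(8,1)*C(6,1) = 48; P = 48/91; answer 48/91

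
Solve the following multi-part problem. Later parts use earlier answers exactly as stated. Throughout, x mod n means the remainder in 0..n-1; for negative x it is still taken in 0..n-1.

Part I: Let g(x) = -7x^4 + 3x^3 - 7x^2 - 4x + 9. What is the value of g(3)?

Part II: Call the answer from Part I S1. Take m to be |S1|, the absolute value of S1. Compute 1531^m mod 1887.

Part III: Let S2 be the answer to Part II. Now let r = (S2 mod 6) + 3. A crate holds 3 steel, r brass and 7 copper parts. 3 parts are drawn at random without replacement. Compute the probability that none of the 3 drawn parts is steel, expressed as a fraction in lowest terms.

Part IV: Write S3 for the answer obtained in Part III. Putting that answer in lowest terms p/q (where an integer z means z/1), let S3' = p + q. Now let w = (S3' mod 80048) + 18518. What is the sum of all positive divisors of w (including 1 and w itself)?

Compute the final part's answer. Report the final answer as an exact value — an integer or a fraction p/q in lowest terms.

Part I: -7*(3)^4 + 3*(3)^3 - 7*(3)^2 - 4*(3)^1 + 9 = (-567) + (81) + (-63) + (-12) + (9) = -552; answer -552
Part II: S1 = -552; m = 552; squarings mod 1887: 1531^1=1531, 1531^2=307, 1531^4=1786, 1531^8=766, 1531^16=1786, 1531^32=766, 1531^64=1786, 1531^128=766, 1531^256=1786, 1531^512=766; 1531^552 = 1531^8 * 1531^32 * 1531^512 = 1 (mod 1887); answer 1
Part III: S2 = 1; r = 4; total draws C(14,3) = 364; favorable C(11,3) = 165; P = 165/364; answer 165/364
Part IV: S3 = 165/364; threaded value p + q = 529; w = 19047; 19047 = 3 * 7 * 907; sigma = (1 + 3) * (1 + 7) * (1 + 907) = 4 * 8 * 908 = 29056; answer 29056

29056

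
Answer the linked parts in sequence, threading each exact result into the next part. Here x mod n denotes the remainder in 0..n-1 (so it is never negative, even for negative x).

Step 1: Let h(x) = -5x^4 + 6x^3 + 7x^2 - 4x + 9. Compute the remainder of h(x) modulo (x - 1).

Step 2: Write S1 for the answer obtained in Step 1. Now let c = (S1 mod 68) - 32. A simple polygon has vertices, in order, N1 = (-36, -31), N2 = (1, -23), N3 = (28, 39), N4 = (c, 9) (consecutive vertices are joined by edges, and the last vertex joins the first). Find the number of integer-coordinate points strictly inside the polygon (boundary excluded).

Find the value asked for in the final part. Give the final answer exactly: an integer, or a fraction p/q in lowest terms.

Step 1: remainder = value at the root: -5*(1)^4 + 6*(1)^3 + 7*(1)^2 - 4*(1)^1 + 9 = (-5) + (6) + (7) + (-4) + (9) = 13; answer 13
Step 2: S1 = 13; c = -19; cross terms: (-36*-23 - 1*-31)=859, (1*39 - 28*-23)=683, (28*9 - -19*39)=993, (-19*-31 - -36*9)=913; twice the area = |3448| = 3448; area = 1724; boundary points = 1 + 1 + 1 + 1 = 4; strictly interior points = area - boundary/2 + 1 = 1723; answer 1723

1723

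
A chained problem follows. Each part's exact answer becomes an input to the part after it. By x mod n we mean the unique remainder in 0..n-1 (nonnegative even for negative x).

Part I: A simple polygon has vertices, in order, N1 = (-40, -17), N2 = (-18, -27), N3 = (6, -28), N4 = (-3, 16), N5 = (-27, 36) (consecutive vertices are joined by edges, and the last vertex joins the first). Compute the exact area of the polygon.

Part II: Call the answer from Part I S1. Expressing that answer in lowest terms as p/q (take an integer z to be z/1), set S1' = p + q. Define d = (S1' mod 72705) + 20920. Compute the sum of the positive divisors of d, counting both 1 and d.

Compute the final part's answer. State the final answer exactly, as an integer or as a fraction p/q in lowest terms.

Part I: cross terms: (-40*-27 - -18*-17)=774, (-18*-28 - 6*-27)=666, (6*16 - -3*-28)=12, (-3*36 - -27*16)=324, (-27*-17 - -40*36)=1899; twice the area = |3675| = 3675; area = 3675/2; answer 3675/2
Part II: S1 = 3675/2; threaded value p + q = 3677; d = 24597; 24597 = 3^3 * 911; sigma = (1 + 3 + 9 + 27) * (1 + 911) = 40 * 912 = 36480; answer 36480

36480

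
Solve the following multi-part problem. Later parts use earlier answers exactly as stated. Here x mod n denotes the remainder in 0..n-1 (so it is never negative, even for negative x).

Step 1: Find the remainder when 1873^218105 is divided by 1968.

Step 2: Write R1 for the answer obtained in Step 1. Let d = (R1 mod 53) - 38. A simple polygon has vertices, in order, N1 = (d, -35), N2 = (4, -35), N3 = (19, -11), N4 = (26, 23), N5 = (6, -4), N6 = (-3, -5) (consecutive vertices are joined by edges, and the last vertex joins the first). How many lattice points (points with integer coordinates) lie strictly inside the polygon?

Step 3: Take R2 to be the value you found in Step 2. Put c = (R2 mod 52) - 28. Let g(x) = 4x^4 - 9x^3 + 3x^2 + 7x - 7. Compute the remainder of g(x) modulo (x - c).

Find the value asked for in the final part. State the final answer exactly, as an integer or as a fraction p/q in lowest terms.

569333

Step 1: squarings mod 1968: 1873^1=1873, 1873^2=1153, 1873^4=1009, 1873^8=625, 1873^16=961, 1873^32=529, 1873^64=385, 1873^128=625, 1873^256=961, 1873^512=529, 1873^1024=385, 1873^2048=625, 1873^4096=961, 1873^8192=529, 1873^16384=385, 1873^32768=625, 1873^65536=961, 1873^131072=529; 1873^218105 = 1873^1 * 1873^8 * 1873^16 * 1873^32 * 1873^64 * 1873^128 * 1873^256 * 1873^512 * 1873^4096 * 1873^16384 * 1873^65536 * 1873^131072 = 817 (mod 1968); answer 817
Step 2: R1 = 817; d = -16; cross terms: (-16*-35 - 4*-35)=700, (4*-11 - 19*-35)=621, (19*23 - 26*-11)=723, (26*-4 - 6*23)=-242, (6*-5 - -3*-4)=-42, (-3*-35 - -16*-5)=25; twice the area = |1785| = 1785; area = 1785/2; boundary points = 20 + 3 + 1 + 1 + 1 + 1 = 27; strictly interior points = area - boundary/2 + 1 = 880; answer 880
Step 3: R2 = 880; c = 20; remainder = value at the root: 4*(20)^4 - 9*(20)^3 + 3*(20)^2 + 7*(20)^1 - 7 = (640000) + (-72000) + (1200) + (140) + (-7) = 569333; answer 569333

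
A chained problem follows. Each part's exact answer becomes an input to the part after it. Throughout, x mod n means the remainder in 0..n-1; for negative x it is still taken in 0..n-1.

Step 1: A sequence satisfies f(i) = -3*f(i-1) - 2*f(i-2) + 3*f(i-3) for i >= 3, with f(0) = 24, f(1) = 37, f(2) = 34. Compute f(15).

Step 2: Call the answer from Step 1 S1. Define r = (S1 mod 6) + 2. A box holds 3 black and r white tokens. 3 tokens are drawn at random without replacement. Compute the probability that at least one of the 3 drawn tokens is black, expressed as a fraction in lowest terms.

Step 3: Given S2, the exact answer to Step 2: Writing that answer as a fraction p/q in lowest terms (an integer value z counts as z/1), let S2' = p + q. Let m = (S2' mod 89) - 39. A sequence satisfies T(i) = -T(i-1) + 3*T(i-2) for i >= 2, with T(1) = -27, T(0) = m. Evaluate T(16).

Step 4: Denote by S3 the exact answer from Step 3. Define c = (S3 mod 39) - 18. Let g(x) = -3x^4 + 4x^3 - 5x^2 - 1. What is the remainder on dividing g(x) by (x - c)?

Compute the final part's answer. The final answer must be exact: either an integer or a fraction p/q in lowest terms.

Step 1: f(3) = -3*(34) - 2*(37) + 3*(24) = -104; iterating: f(3)=-104, f(4)=355, f(5)=-755, f(6)=1243, f(7)=-1154, f(8)=-1289, f(9)=9904, f(10)=-30596, f(11)=68113, f(12)=-113435, f(13)=112291, f(14)=94336, f(15)=-847895; answer -847895
Step 2: S1 = -847895; r = 3; total draws C(6,3) = 20; complement C(3,3) = 1; favorable 20 - 1 = 19; P = 19/20; answer 19/20
Step 3: S2 = 19/20; threaded value p + q = 39; m = 0; T(2) = -1*(-27) + 3*(0) = 27; iterating: T(2)=27, T(3)=-108, T(4)=189, T(5)=-513, T(6)=1080, T(7)=-2619, T(8)=5859, T(9)=-13716, T(10)=31293, T(11)=-72441, T(12)=166320, T(13)=-383643, T(14)=882603, T(15)=-2033532, T(16)=4681341; answer 4681341
Step 4: S3 = 4681341; c = -3; remainder = value at the root: -3*(-3)^4 + 4*(-3)^3 - 5*(-3)^2 - 1 = (-243) + (-108) + (-45) + (-1) = -397; answer -397

-397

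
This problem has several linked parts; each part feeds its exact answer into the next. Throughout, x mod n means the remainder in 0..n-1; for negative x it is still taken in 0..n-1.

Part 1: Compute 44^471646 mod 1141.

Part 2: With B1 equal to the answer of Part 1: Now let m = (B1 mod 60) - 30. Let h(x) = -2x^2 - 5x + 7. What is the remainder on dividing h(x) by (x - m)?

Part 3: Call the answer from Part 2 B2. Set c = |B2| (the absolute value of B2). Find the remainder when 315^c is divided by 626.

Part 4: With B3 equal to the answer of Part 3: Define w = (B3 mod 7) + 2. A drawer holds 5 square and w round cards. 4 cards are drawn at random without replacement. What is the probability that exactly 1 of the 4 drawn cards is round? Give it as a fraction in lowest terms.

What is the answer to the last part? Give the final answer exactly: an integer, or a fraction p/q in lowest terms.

Part 1: squarings mod 1141: 44^1=44, 44^2=795, 44^4=1052, 44^8=1075, 44^16=933, 44^32=1047, 44^64=849, 44^128=830, 44^256=877, 44^512=95, 44^1024=1038, 44^2048=340, 44^4096=359, 44^8192=1089, 44^16384=422, 44^32768=88, 44^65536=898, 44^131072=858, 44^262144=219; 44^471646 = 44^2 * 44^4 * 44^8 * 44^16 * 44^64 * 44^512 * 44^4096 * 44^8192 * 44^65536 * 44^131072 * 44^262144 = 849 (mod 1141); answer 849
Part 2: B1 = 849; m = -21; remainder = value at the root: -2*(-21)^2 - 5*(-21)^1 + 7 = (-882) + (105) + (7) = -770; answer -770
Part 3: B2 = -770; c = 770; squarings mod 626: 315^1=315, 315^2=317, 315^4=329, 315^8=569, 315^16=119, 315^32=389, 315^64=455, 315^128=445, 315^256=209, 315^512=487; 315^770 = 315^2 * 315^256 * 315^512 = 545 (mod 626); answer 545
Part 4: B3 = 545; w = 8; total draws C(13,4) = 715; favorable C(8,1)*C(5,3) = 80; P = 16/143; answer 16/143

16/143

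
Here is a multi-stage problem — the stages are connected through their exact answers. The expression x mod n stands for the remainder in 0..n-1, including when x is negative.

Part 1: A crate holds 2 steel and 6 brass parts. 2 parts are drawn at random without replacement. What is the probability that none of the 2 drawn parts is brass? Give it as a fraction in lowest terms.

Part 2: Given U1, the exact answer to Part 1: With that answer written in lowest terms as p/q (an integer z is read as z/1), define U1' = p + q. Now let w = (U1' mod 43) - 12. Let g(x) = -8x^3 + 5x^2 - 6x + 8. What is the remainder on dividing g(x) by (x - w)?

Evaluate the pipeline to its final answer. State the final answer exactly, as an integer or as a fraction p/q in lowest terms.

Part 1: total draws C(8,2) = 28; favorable C(2,2) = 1; P = 1/28; answer 1/28
Part 2: U1 = 1/28; threaded value p + q = 29; w = 17; remainder = value at the root: -8*(17)^3 + 5*(17)^2 - 6*(17)^1 + 8 = (-39304) + (1445) + (-102) + (8) = -37953; answer -37953

-37953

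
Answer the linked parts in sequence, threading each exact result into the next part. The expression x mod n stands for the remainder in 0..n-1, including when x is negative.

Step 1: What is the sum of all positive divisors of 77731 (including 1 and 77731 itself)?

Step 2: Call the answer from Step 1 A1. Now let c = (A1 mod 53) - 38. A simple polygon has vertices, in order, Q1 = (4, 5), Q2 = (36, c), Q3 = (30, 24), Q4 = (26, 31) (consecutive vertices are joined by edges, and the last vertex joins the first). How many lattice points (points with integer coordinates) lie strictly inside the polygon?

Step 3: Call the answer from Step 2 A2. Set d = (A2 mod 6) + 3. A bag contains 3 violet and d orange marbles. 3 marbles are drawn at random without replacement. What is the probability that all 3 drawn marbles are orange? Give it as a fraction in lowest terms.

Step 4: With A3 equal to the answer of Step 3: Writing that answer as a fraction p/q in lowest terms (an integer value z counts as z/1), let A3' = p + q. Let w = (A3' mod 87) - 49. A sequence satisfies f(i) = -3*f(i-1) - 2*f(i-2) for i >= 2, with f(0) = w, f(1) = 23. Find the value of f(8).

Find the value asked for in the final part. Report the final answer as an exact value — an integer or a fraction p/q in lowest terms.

-1801

Step 1: 77731 is prime, so its only divisors are 1 and 77731; sigma = 1 + 77731 = 77732; answer 77732
Step 2: A1 = 77732; c = -4; cross terms: (4*-4 - 36*5)=-196, (36*24 - 30*-4)=984, (30*31 - 26*24)=306, (26*5 - 4*31)=6; twice the area = |1100| = 1100; area = 550; boundary points = 1 + 2 + 1 + 2 = 6; strictly interior points = area - boundary/2 + 1 = 548; answer 548
Step 3: A2 = 548; d = 5; total draws C(8,3) = 56; favorable C(5,3) = 10; P = 5/28; answer 5/28
Step 4: A3 = 5/28; threaded value p + q = 33; w = -16; f(2) = -3*(23) - 2*(-16) = -37; iterating: f(2)=-37, f(3)=65, f(4)=-121, f(5)=233, f(6)=-457, f(7)=905, f(8)=-1801; answer -1801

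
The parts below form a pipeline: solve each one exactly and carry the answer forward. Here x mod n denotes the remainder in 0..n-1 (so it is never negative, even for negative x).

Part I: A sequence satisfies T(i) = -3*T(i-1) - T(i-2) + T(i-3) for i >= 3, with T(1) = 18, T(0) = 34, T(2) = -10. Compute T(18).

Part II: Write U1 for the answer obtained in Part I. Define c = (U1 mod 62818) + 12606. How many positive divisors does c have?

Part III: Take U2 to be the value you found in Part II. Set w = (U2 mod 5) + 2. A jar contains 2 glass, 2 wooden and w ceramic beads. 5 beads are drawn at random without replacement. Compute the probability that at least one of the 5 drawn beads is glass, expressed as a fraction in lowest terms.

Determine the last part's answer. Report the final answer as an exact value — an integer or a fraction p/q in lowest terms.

5/6

Part I: T(3) = -3*(-10) - 1*(18) + 1*(34) = 46; iterating: T(3)=46, T(4)=-110, T(5)=274, T(6)=-666, T(7)=1614, T(8)=-3902, T(9)=9426, T(10)=-22762, T(11)=54958, T(12)=-132686, T(13)=320338, T(14)=-773370, T(15)=1867086, T(16)=-4507550, T(17)=10882194, T(18)=-26271946; answer -26271946
Part II: U1 = -26271946; c = 61402; 61402 = 2 * 11 * 2791; number of divisors = (1+1) * (1+1) * (1+1) = 8; answer 8
Part III: U2 = 8; w = 5; total draws C(9,5) = 126; complement C(7,5) = 21; favorable 126 - 21 = 105; P = 5/6; answer 5/6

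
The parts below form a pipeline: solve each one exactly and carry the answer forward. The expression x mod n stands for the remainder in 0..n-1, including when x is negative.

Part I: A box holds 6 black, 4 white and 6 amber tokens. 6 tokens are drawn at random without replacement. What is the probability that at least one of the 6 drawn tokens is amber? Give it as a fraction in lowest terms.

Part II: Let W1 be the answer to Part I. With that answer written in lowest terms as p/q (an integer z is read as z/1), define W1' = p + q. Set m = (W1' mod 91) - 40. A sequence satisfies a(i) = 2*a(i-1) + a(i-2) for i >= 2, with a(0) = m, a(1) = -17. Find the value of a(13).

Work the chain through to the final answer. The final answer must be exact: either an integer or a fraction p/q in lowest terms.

-610417

Part I: total draws C(16,6) = 8008; complement C(10,6) = 210; favorable 8008 - 210 = 7798; P = 557/572; answer 557/572
Part II: W1 = 557/572; threaded value p + q = 1129; m = -3; a(2) = 2*(-17) + 1*(-3) = -37; iterating: a(2)=-37, a(3)=-91, a(4)=-219, a(5)=-529, a(6)=-1277, a(7)=-3083, a(8)=-7443, a(9)=-17969, a(10)=-43381, a(11)=-104731, a(12)=-252843, a(13)=-610417; answer -610417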